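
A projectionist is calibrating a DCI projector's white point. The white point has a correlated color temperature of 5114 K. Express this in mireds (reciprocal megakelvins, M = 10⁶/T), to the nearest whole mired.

M = 10⁶ / 5114 = 195.542 → 196 mireds.

196 mireds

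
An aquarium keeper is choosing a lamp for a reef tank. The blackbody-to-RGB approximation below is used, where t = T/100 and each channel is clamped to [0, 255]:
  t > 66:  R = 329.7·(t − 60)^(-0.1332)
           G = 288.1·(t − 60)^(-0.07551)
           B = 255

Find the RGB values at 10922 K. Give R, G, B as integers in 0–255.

t = 10922/100 = 109.22; the t > 66 branch applies.
R = 329.7·(109.22 − 60)^(-0.1332) = 329.7·49.22^(-0.1332) = 329.7·0.59512 = 196.212.
G = 288.1·(109.22 − 60)^(-0.07551) = 288.1·49.22^(-0.07551) = 288.1·0.74512 = 214.669.
B = 255 by definition for t > 66.
Rounded: (196, 215, 255).

R=196, G=215, B=255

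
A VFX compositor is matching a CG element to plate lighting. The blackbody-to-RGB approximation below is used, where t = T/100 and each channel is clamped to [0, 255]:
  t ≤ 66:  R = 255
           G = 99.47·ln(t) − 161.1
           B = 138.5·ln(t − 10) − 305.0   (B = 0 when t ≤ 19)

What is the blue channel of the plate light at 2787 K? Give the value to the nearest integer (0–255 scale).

94

t = 2787/100 = 27.87; the t ≤ 66 branch applies.
B = 138.5·ln(27.87 − 10) − 305.0 = 138.5·ln 17.87 − 305.0 = 138.5·2.8831 − 305.0 = 94.313.
Rounded: 94.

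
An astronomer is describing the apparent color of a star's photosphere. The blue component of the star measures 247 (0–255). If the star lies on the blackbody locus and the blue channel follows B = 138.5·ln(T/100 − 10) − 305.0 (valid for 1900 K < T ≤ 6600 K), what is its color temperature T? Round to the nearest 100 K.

ln(t − 10) = (247 + 305.0) / 138.5 = 3.9856.
t − 10 = e^3.9856 = 53.815, so t = 63.815.
T = 100·t = 6382 K → 6400 K to the nearest 100 K.

6400 K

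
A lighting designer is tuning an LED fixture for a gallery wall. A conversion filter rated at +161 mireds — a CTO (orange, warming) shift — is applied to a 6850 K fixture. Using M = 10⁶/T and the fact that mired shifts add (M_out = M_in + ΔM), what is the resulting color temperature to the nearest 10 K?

3260 K

M_in = 10⁶/6850 = 145.99 mireds.
M_out = 145.99 + (+161) = 306.99 mireds.
T_out = 10⁶/306.99 = 3257.5 K → 3260 K.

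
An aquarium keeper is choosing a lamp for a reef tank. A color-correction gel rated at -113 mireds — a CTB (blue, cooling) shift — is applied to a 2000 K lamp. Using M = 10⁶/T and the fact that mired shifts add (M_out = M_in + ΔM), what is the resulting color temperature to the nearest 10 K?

2580 K

M_in = 10⁶/2000 = 500.00 mireds.
M_out = 500.00 + (-113) = 387.00 mireds.
T_out = 10⁶/387.00 = 2584.0 K → 2580 K.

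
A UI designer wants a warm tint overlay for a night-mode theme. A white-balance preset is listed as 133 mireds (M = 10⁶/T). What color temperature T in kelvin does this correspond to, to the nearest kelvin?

T = 10⁶ / 133 = 7518.80 K → 7519 K.

7519 K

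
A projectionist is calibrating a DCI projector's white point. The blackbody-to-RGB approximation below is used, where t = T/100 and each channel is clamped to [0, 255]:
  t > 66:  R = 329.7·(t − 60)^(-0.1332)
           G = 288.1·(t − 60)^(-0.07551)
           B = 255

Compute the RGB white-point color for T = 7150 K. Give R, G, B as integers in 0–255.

R=238, G=240, B=255

t = 7150/100 = 71.5; the t > 66 branch applies.
R = 329.7·(71.5 − 60)^(-0.1332) = 329.7·11.5^(-0.1332) = 329.7·0.72230 = 238.141.
G = 288.1·(71.5 − 60)^(-0.07551) = 288.1·11.5^(-0.07551) = 288.1·0.83159 = 239.580.
B = 255 by definition for t > 66.
Rounded: (238, 240, 255).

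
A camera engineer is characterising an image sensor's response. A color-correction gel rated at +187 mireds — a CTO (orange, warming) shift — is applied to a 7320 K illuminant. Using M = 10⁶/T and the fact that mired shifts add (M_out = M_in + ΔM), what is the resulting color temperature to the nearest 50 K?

3100 K

M_in = 10⁶/7320 = 136.61 mireds.
M_out = 136.61 + (+187) = 323.61 mireds.
T_out = 10⁶/323.61 = 3090.1 K → 3100 K.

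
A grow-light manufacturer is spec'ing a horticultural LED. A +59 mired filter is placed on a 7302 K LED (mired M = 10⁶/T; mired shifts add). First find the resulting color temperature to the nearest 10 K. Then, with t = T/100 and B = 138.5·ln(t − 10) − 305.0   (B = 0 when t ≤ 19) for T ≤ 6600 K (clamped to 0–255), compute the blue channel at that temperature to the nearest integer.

209

M_in = 10⁶/7302 = 136.95; M_out = 136.95 + (+59) = 195.95.
T_out = 10⁶/195.95 = 5103.4 K → 5100 K; t = 51.
B = 138.5·ln(51 − 10) − 305.0 = 138.5·ln 41 − 305.0 = 138.5·3.7136 − 305.0 = 209.330.
Rounded: 209.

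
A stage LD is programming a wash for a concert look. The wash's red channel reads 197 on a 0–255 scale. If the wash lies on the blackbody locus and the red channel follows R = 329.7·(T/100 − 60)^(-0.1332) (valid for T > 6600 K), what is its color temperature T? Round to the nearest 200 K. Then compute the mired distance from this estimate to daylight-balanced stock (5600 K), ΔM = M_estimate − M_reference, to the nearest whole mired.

(t − 60)^(-0.1332) = 197/329.7 = 0.59751.
t − 60 = 0.59751^(1/-0.1332) = 0.59751^(-7.508) = 47.761, so t = 107.761.
T = 100·t = 10776 K → 10800 K to the nearest 200 K.
M_estimate = 10⁶/10800 = 92.59; M_reference = 10⁶/5600 = 178.57.
ΔM = 92.59 − 178.57 = -85.98 → -86 mireds.

-86 mireds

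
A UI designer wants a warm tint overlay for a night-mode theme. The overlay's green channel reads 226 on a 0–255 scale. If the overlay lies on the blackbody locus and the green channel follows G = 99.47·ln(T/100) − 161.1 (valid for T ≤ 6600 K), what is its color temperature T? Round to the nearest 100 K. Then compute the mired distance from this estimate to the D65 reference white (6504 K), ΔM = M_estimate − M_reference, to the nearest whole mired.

+50 mireds

ln t = (226 + 161.1) / 99.47 = 3.8916.
t = e^3.8916 = 48.990.
T = 100·t = 4899 K → 4900 K to the nearest 100 K.
M_estimate = 10⁶/4900 = 204.08; M_reference = 10⁶/6504 = 153.75.
ΔM = 204.08 − 153.75 = 50.33 → +50 mireds.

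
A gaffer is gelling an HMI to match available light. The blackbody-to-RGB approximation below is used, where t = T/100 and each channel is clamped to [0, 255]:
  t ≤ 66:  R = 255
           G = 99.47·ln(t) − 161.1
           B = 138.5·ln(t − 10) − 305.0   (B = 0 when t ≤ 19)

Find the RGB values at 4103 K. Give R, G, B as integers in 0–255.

R=255, G=208, B=171

t = 4103/100 = 41.03; the t ≤ 66 branch applies.
R = 255 by definition for t ≤ 66.
G = 99.47·ln 41.03 − 161.1 = 99.47·3.7143 − 161.1 = 208.362.
B = 138.5·ln(41.03 − 10) − 305.0 = 138.5·ln 31.03 − 305.0 = 138.5·3.4350 − 305.0 = 170.741.
Rounded: (255, 208, 171).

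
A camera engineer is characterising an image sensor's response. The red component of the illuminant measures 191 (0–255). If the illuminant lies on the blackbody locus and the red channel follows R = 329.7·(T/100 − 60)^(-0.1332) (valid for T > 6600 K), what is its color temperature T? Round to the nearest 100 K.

12000 K

(t − 60)^(-0.1332) = 191/329.7 = 0.57931.
t − 60 = 0.57931^(1/-0.1332) = 0.57931^(-7.508) = 60.245, so t = 120.245.
T = 100·t = 12025 K → 12000 K to the nearest 100 K.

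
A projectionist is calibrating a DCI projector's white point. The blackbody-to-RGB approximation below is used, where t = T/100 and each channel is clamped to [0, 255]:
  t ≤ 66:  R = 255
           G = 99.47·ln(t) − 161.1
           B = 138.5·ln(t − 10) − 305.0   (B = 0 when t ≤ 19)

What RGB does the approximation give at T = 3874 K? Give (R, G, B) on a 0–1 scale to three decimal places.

t = 3874/100 = 38.74; the t ≤ 66 branch applies.
R = 255 by definition for t ≤ 66.
G = 99.47·ln 38.74 − 161.1 = 99.47·3.6569 − 161.1 = 202.649.
B = 138.5·ln(38.74 − 10) − 305.0 = 138.5·ln 28.74 − 305.0 = 138.5·3.3583 − 305.0 = 160.123.
Dividing each by 255: (1.0000, 0.7947, 0.6279) → (1.000, 0.795, 0.628).

(1.000, 0.795, 0.628)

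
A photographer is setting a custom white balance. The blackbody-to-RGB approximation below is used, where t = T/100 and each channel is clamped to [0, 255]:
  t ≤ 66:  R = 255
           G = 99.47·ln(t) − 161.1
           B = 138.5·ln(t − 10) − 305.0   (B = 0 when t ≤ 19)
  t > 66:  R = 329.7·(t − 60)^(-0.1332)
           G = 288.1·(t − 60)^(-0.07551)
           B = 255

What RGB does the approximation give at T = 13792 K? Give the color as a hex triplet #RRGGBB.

#B9CFFF

t = 13792/100 = 137.92; the t > 66 branch applies.
R = 329.7·(137.92 − 60)^(-0.1332) = 329.7·77.92^(-0.1332) = 329.7·0.55980 = 184.566.
G = 288.1·(137.92 − 60)^(-0.07551) = 288.1·77.92^(-0.07551) = 288.1·0.71972 = 207.350.
B = 255 by definition for t > 66.
Rounded: (185, 207, 255).
In hex: #B9CFFF.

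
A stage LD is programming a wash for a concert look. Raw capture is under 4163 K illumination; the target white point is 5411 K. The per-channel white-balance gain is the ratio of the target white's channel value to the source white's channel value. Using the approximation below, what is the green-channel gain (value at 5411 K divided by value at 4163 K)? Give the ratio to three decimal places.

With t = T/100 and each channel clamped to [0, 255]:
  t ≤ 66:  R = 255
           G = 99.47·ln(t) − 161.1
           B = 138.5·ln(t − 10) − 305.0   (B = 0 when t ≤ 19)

At 4163 K (t = 41.63):
  G = 99.47·ln 41.63 − 161.1 = 99.47·3.7288 − 161.1 = 209.806.
At 5411 K (t = 54.11):
  G = 99.47·ln 54.11 − 161.1 = 99.47·3.9910 − 161.1 = 235.887.
Gain = 235.887 / 209.806 = 1.1243 → 1.124.

1.124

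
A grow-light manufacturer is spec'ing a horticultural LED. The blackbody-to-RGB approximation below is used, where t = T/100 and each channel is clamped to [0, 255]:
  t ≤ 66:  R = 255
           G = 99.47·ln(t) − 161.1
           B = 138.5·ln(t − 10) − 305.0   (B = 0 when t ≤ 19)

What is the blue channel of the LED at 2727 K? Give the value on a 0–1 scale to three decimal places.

0.351

t = 2727/100 = 27.27; the t ≤ 66 branch applies.
B = 138.5·ln(27.27 − 10) − 305.0 = 138.5·ln 17.27 − 305.0 = 138.5·2.8490 − 305.0 = 89.582.
On a 0–1 scale: 89.582/255 = 0.3513 → 0.351.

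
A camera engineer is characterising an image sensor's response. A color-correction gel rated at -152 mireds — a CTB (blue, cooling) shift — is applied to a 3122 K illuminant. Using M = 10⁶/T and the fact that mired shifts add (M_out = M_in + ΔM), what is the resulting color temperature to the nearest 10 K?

5940 K

M_in = 10⁶/3122 = 320.31 mireds.
M_out = 320.31 + (-152) = 168.31 mireds.
T_out = 10⁶/168.31 = 5941.5 K → 5940 K.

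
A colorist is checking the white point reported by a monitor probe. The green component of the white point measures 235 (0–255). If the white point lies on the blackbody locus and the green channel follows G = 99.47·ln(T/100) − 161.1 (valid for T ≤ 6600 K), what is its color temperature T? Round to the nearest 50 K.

ln t = (235 + 161.1) / 99.47 = 3.9821.
t = e^3.9821 = 53.630.
T = 100·t = 5363 K → 5350 K to the nearest 50 K.

5350 K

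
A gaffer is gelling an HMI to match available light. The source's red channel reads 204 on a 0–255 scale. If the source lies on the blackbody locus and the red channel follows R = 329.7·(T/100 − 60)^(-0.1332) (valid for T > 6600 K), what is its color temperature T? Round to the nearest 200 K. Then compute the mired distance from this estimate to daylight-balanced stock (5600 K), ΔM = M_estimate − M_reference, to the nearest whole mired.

(t − 60)^(-0.1332) = 204/329.7 = 0.61874.
t − 60 = 0.61874^(1/-0.1332) = 0.61874^(-7.508) = 36.748, so t = 96.748.
T = 100·t = 9675 K → 9600 K to the nearest 200 K.
M_estimate = 10⁶/9600 = 104.17; M_reference = 10⁶/5600 = 178.57.
ΔM = 104.17 − 178.57 = -74.40 → -74 mireds.

-74 mireds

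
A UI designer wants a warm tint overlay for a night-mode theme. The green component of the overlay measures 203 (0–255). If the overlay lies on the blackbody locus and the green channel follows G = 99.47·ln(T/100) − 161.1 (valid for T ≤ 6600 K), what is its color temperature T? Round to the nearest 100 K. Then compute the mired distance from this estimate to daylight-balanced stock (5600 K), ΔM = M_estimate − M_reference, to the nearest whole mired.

ln t = (203 + 161.1) / 99.47 = 3.6604.
t = e^3.6604 = 38.877.
T = 100·t = 3888 K → 3900 K to the nearest 100 K.
M_estimate = 10⁶/3900 = 256.41; M_reference = 10⁶/5600 = 178.57.
ΔM = 256.41 − 178.57 = 77.84 → +78 mireds.

+78 mireds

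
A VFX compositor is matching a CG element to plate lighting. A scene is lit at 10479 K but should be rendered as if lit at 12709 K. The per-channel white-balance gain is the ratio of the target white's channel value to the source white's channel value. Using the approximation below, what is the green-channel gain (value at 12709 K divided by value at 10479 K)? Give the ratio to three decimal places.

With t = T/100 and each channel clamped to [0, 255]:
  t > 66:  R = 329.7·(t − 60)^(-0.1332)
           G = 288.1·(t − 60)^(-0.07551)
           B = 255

0.970

At 10479 K (t = 104.79):
  G = 288.1·(104.79 − 60)^(-0.07551) = 288.1·44.79^(-0.07551) = 288.1·0.75045 = 216.203.
At 12709 K (t = 127.09):
  G = 288.1·(127.09 − 60)^(-0.07551) = 288.1·67.09^(-0.07551) = 288.1·0.72790 = 209.707.
Gain = 209.707 / 216.203 = 0.9700 → 0.970.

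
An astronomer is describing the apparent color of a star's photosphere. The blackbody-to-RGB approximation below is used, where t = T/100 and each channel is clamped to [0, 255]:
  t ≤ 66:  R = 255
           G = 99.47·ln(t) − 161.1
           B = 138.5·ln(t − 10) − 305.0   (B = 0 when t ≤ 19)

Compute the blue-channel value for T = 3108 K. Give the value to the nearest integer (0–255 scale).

117

t = 3108/100 = 31.08; the t ≤ 66 branch applies.
B = 138.5·ln(31.08 − 10) − 305.0 = 138.5·ln 21.08 − 305.0 = 138.5·3.0483 − 305.0 = 117.193.
Rounded: 117.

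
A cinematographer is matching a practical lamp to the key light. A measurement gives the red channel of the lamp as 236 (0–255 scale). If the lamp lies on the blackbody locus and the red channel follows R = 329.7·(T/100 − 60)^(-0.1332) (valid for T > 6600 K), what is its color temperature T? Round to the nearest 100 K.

7200 K

(t − 60)^(-0.1332) = 236/329.7 = 0.71580.
t − 60 = 0.71580^(1/-0.1332) = 0.71580^(-7.508) = 12.307, so t = 72.307.
T = 100·t = 7231 K → 7200 K to the nearest 100 K.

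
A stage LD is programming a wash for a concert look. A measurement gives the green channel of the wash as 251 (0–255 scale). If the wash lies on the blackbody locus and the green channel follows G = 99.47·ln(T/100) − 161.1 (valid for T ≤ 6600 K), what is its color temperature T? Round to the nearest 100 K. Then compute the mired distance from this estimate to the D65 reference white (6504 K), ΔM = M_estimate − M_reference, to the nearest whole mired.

+5 mireds

ln t = (251 + 161.1) / 99.47 = 4.1430.
t = e^4.1430 = 62.989.
T = 100·t = 6299 K → 6300 K to the nearest 100 K.
M_estimate = 10⁶/6300 = 158.73; M_reference = 10⁶/6504 = 153.75.
ΔM = 158.73 − 153.75 = 4.98 → +5 mireds.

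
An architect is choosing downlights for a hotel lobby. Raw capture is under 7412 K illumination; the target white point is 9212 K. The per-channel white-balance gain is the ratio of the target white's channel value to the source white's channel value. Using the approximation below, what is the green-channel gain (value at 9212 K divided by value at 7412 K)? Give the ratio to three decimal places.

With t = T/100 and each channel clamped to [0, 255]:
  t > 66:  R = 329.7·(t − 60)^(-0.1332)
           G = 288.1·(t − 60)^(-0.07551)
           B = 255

At 7412 K (t = 74.12):
  G = 288.1·(74.12 − 60)^(-0.07551) = 288.1·14.12^(-0.07551) = 288.1·0.81880 = 235.895.
At 9212 K (t = 92.12):
  G = 288.1·(92.12 − 60)^(-0.07551) = 288.1·32.12^(-0.07551) = 288.1·0.76953 = 221.700.
Gain = 221.700 / 235.895 = 0.9398 → 0.940.

0.940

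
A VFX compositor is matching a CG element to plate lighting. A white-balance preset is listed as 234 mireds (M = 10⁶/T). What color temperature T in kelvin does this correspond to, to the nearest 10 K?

T = 10⁶ / 234 = 4273.50 K → 4270 K.

4270 K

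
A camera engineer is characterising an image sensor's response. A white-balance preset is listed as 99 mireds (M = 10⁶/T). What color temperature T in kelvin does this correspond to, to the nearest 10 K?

10100 K

T = 10⁶ / 99 = 10101.01 K → 10100 K.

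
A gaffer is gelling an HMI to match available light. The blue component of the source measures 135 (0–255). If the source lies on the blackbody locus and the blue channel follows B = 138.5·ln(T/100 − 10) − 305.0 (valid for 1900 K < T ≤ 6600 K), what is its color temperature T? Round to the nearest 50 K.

ln(t − 10) = (135 + 305.0) / 138.5 = 3.1769.
t − 10 = e^3.1769 = 23.972, so t = 33.972.
T = 100·t = 3397 K → 3400 K to the nearest 50 K.

3400 K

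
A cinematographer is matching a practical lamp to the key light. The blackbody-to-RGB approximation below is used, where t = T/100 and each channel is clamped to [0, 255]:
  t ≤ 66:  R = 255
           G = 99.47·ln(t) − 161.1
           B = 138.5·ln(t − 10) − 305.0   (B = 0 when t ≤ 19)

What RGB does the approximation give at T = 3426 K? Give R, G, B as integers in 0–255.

R=255, G=190, B=137

t = 3426/100 = 34.26; the t ≤ 66 branch applies.
R = 255 by definition for t ≤ 66.
G = 99.47·ln 34.26 − 161.1 = 99.47·3.5340 − 161.1 = 190.425.
B = 138.5·ln(34.26 − 10) − 305.0 = 138.5·ln 24.26 − 305.0 = 138.5·3.1888 − 305.0 = 136.653.
Rounded: (255, 190, 137).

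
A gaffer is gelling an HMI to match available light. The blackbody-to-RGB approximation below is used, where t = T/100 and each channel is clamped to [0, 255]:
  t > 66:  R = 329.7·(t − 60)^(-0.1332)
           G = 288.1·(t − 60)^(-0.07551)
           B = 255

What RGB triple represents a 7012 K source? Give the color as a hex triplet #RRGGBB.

t = 7012/100 = 70.12; the t > 66 branch applies.
R = 329.7·(70.12 − 60)^(-0.1332) = 329.7·10.12^(-0.1332) = 329.7·0.73470 = 242.231.
G = 288.1·(70.12 − 60)^(-0.07551) = 288.1·10.12^(-0.07551) = 288.1·0.83965 = 241.903.
B = 255 by definition for t > 66.
Rounded: (242, 242, 255).
In hex: #F2F2FF.

#F2F2FF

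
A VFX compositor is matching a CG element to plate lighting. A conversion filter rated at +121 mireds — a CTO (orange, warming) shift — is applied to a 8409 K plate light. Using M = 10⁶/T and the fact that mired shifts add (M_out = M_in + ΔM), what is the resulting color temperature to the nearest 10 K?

4170 K

M_in = 10⁶/8409 = 118.92 mireds.
M_out = 118.92 + (+121) = 239.92 mireds.
T_out = 10⁶/239.92 = 4168.1 K → 4170 K.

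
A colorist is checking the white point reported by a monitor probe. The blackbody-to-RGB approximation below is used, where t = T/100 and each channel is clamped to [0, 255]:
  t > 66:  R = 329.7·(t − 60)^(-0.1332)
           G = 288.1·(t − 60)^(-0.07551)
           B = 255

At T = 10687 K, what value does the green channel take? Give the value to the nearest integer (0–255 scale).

t = 10687/100 = 106.87; the t > 66 branch applies.
G = 288.1·(106.87 − 60)^(-0.07551) = 288.1·46.87^(-0.07551) = 288.1·0.74788 = 215.464.
Rounded: 215.

215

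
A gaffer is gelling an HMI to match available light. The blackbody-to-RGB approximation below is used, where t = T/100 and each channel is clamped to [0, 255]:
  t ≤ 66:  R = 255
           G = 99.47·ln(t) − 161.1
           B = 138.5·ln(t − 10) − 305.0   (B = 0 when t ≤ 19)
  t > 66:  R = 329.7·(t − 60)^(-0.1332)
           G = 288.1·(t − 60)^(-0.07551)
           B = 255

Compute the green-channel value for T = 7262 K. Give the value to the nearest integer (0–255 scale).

238

t = 7262/100 = 72.62; the t > 66 branch applies.
G = 288.1·(72.62 − 60)^(-0.07551) = 288.1·12.62^(-0.07551) = 288.1·0.82577 = 237.904.
Rounded: 238.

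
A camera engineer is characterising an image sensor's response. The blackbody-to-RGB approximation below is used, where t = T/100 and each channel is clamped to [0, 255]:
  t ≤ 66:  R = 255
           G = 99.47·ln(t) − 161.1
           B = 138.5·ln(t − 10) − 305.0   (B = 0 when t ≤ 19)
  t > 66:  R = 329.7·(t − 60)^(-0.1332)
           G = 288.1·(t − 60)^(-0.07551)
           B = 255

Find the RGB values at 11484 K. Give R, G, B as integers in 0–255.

R=193, G=213, B=255

t = 11484/100 = 114.84; the t > 66 branch applies.
R = 329.7·(114.84 − 60)^(-0.1332) = 329.7·54.84^(-0.1332) = 329.7·0.58661 = 193.407.
G = 288.1·(114.84 − 60)^(-0.07551) = 288.1·54.84^(-0.07551) = 288.1·0.73906 = 212.924.
B = 255 by definition for t > 66.
Rounded: (193, 213, 255).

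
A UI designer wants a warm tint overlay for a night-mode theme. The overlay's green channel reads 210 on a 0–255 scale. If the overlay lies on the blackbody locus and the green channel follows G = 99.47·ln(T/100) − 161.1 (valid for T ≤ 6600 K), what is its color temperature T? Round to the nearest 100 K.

4200 K

ln t = (210 + 161.1) / 99.47 = 3.7308.
t = e^3.7308 = 41.711.
T = 100·t = 4171 K → 4200 K to the nearest 100 K.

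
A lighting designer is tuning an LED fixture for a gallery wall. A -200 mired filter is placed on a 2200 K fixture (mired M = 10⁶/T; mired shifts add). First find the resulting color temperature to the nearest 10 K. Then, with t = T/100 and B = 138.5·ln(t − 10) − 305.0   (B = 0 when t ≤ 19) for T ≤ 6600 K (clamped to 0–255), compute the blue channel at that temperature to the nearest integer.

163

M_in = 10⁶/2200 = 454.55; M_out = 454.55 + (-200) = 254.55.
T_out = 10⁶/254.55 = 3928.6 K → 3930 K; t = 39.3.
B = 138.5·ln(39.3 − 10) − 305.0 = 138.5·ln 29.3 − 305.0 = 138.5·3.3776 − 305.0 = 162.796.
Rounded: 163.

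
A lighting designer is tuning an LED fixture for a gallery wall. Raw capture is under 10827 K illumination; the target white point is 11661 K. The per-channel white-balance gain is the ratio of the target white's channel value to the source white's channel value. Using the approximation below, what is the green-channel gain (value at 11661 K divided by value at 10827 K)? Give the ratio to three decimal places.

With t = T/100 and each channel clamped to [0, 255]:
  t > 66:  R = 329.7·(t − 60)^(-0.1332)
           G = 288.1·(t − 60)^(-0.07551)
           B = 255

0.988

At 10827 K (t = 108.27):
  G = 288.1·(108.27 − 60)^(-0.07551) = 288.1·48.27^(-0.07551) = 288.1·0.74622 = 214.985.
At 11661 K (t = 116.61):
  G = 288.1·(116.61 − 60)^(-0.07551) = 288.1·56.61^(-0.07551) = 288.1·0.73729 = 212.414.
Gain = 212.414 / 214.985 = 0.9880 → 0.988.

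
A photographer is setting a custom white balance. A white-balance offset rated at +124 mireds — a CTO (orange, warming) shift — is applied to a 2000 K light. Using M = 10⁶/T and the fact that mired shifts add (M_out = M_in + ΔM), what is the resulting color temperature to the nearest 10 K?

1600 K

M_in = 10⁶/2000 = 500.00 mireds.
M_out = 500.00 + (+124) = 624.00 mireds.
T_out = 10⁶/624.00 = 1602.6 K → 1600 K.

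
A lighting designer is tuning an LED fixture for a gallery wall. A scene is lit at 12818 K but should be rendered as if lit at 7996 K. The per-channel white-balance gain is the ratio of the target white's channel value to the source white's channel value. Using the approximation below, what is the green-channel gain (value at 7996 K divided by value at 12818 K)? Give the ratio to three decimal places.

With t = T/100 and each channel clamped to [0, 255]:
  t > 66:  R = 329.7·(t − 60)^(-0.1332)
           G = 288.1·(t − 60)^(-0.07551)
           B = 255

At 12818 K (t = 128.18):
  G = 288.1·(128.18 − 60)^(-0.07551) = 288.1·68.18^(-0.07551) = 288.1·0.72701 = 209.452.
At 7996 K (t = 79.96):
  G = 288.1·(79.96 − 60)^(-0.07551) = 288.1·19.96^(-0.07551) = 288.1·0.79767 = 229.810.
Gain = 229.810 / 209.452 = 1.0972 → 1.097.

1.097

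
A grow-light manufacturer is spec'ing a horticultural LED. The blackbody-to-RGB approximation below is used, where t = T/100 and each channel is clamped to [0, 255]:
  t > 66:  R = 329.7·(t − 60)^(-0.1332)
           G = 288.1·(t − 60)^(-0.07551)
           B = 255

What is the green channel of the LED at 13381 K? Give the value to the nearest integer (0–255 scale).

t = 13381/100 = 133.81; the t > 66 branch applies.
G = 288.1·(133.81 − 60)^(-0.07551) = 288.1·73.81^(-0.07551) = 288.1·0.72267 = 208.201.
Rounded: 208.

208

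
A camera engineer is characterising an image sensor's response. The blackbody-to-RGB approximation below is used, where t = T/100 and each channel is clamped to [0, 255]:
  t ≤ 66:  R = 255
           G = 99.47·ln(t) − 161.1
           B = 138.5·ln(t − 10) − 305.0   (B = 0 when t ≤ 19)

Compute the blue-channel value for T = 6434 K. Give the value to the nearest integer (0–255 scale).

248

t = 6434/100 = 64.34; the t ≤ 66 branch applies.
B = 138.5·ln(64.34 − 10) − 305.0 = 138.5·ln 54.34 − 305.0 = 138.5·3.9953 − 305.0 = 248.344.
Rounded: 248.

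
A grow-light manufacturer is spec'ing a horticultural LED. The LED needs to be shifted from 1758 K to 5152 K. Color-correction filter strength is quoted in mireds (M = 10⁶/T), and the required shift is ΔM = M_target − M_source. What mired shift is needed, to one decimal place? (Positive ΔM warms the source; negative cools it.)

-374.7 mireds

M_source = 10⁶/1758 = 568.828; M_target = 10⁶/5152 = 194.099.
ΔM = 194.099 − 568.828 = -374.729 → -374.7 mireds, a cooling shift.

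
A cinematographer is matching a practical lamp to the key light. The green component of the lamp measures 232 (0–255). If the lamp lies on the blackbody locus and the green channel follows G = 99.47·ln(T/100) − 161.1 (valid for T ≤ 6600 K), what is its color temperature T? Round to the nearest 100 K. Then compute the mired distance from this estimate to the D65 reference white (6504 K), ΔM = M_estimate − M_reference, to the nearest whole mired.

ln t = (232 + 161.1) / 99.47 = 3.9519.
t = e^3.9519 = 52.036.
T = 100·t = 5204 K → 5200 K to the nearest 100 K.
M_estimate = 10⁶/5200 = 192.31; M_reference = 10⁶/6504 = 153.75.
ΔM = 192.31 − 153.75 = 38.56 → +39 mireds.

+39 mireds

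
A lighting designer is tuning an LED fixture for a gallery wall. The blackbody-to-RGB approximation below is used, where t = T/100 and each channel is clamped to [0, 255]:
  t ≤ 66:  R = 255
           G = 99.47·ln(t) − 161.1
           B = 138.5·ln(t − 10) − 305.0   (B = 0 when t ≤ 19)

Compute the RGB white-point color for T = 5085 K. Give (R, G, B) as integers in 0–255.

t = 5085/100 = 50.85; the t ≤ 66 branch applies.
R = 255 by definition for t ≤ 66.
G = 99.47·ln 50.85 − 161.1 = 99.47·3.9289 − 161.1 = 229.706.
B = 138.5·ln(50.85 − 10) − 305.0 = 138.5·ln 40.85 − 305.0 = 138.5·3.7099 − 305.0 = 208.822.
Rounded: (255, 230, 209).

(255, 230, 209)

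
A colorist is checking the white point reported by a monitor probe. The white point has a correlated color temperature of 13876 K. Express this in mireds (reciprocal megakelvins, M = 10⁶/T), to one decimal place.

M = 10⁶ / 13876 = 72.067 → 72.1 mireds.

72.1 mireds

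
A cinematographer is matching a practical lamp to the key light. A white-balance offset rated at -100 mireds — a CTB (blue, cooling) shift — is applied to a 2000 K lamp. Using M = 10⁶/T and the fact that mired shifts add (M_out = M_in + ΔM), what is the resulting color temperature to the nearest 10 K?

M_in = 10⁶/2000 = 500.00 mireds.
M_out = 500.00 + (-100) = 400.00 mireds.
T_out = 10⁶/400.00 = 2500.0 K → 2500 K.

2500 K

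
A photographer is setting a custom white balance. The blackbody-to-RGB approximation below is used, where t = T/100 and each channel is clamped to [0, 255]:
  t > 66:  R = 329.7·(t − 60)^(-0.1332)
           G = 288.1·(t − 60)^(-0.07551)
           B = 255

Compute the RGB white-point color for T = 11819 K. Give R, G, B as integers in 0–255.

t = 11819/100 = 118.19; the t > 66 branch applies.
R = 329.7·(118.19 − 60)^(-0.1332) = 329.7·58.19^(-0.1332) = 329.7·0.58200 = 191.885.
G = 288.1·(118.19 − 60)^(-0.07551) = 288.1·58.19^(-0.07551) = 288.1·0.73576 = 211.973.
B = 255 by definition for t > 66.
Rounded: (192, 212, 255).

R=192, G=212, B=255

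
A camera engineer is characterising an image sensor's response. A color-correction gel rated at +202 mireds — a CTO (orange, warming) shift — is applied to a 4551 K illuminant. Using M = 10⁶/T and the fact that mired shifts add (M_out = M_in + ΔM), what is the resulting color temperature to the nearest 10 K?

M_in = 10⁶/4551 = 219.73 mireds.
M_out = 219.73 + (+202) = 421.73 mireds.
T_out = 10⁶/421.73 = 2371.2 K → 2370 K.

2370 K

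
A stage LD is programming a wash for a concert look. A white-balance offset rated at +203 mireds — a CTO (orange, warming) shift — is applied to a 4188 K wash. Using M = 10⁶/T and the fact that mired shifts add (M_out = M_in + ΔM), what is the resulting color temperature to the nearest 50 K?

2250 K

M_in = 10⁶/4188 = 238.78 mireds.
M_out = 238.78 + (+203) = 441.78 mireds.
T_out = 10⁶/441.78 = 2263.6 K → 2250 K.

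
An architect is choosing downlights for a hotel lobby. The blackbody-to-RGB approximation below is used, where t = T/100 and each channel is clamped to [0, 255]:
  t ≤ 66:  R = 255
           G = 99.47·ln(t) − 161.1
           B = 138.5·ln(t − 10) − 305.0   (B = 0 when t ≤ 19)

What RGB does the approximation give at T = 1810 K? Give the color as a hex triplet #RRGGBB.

t = 1810/100 = 18.1; the t ≤ 66 branch applies.
R = 255 by definition for t ≤ 66.
G = 99.47·ln 18.1 − 161.1 = 99.47·2.8959 − 161.1 = 126.956.
t = 18.1 ≤ 19, so B = 0.
Rounded: (255, 127, 0).
In hex: #FF7F00.

#FF7F00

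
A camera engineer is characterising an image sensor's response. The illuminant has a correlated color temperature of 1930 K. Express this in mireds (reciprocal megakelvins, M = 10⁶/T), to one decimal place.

518.1 mireds

M = 10⁶ / 1930 = 518.135 → 518.1 mireds.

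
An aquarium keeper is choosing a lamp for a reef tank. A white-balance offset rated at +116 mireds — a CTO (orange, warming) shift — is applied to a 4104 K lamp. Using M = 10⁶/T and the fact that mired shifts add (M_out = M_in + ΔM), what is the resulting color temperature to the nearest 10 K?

2780 K

M_in = 10⁶/4104 = 243.66 mireds.
M_out = 243.66 + (+116) = 359.66 mireds.
T_out = 10⁶/359.66 = 2780.4 K → 2780 K.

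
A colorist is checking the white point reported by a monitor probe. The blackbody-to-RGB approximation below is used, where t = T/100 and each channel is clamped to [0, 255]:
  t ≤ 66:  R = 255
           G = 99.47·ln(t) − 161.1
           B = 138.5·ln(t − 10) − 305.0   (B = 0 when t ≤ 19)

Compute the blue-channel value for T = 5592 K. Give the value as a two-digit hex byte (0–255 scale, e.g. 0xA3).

t = 5592/100 = 55.92; the t ≤ 66 branch applies.
B = 138.5·ln(55.92 − 10) − 305.0 = 138.5·ln 45.92 − 305.0 = 138.5·3.8269 − 305.0 = 225.026.
Rounded: 225; in hex, 0xE1.

0xE1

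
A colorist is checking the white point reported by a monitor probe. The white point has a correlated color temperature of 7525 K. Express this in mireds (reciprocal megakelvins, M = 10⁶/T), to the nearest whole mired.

133 mireds

M = 10⁶ / 7525 = 132.890 → 133 mireds.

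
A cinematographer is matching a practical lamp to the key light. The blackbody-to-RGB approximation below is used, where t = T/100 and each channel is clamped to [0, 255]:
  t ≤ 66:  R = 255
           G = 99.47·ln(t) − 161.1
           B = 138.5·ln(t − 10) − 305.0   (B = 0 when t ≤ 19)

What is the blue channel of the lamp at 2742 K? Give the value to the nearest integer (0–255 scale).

t = 2742/100 = 27.42; the t ≤ 66 branch applies.
B = 138.5·ln(27.42 − 10) − 305.0 = 138.5·ln 17.42 − 305.0 = 138.5·2.8576 − 305.0 = 90.780.
Rounded: 91.

91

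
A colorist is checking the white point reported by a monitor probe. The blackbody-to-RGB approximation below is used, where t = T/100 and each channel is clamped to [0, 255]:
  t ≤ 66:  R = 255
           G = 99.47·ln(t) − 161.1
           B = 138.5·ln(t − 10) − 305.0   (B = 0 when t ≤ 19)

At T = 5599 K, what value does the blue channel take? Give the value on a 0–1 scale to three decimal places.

0.883

t = 5599/100 = 55.99; the t ≤ 66 branch applies.
B = 138.5·ln(55.99 − 10) − 305.0 = 138.5·ln 45.99 − 305.0 = 138.5·3.8284 − 305.0 = 225.237.
On a 0–1 scale: 225.237/255 = 0.8833 → 0.883.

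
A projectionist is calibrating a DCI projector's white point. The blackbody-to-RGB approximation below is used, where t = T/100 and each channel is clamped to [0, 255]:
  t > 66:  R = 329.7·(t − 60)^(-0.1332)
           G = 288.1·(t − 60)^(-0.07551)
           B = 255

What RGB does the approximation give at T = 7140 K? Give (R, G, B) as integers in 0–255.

(238, 240, 255)

t = 7140/100 = 71.4; the t > 66 branch applies.
R = 329.7·(71.4 − 60)^(-0.1332) = 329.7·11.4^(-0.1332) = 329.7·0.72314 = 238.418.
G = 288.1·(71.4 − 60)^(-0.07551) = 288.1·11.4^(-0.07551) = 288.1·0.83213 = 239.738.
B = 255 by definition for t > 66.
Rounded: (238, 240, 255).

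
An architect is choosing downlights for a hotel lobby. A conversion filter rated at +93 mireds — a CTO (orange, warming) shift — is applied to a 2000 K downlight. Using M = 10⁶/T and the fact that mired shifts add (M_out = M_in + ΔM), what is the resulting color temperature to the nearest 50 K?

M_in = 10⁶/2000 = 500.00 mireds.
M_out = 500.00 + (+93) = 593.00 mireds.
T_out = 10⁶/593.00 = 1686.3 K → 1700 K.

1700 K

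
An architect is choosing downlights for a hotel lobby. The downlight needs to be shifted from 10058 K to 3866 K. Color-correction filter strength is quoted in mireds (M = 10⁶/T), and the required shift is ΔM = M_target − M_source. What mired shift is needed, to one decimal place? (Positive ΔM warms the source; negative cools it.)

M_source = 10⁶/10058 = 99.423; M_target = 10⁶/3866 = 258.665.
ΔM = 258.665 − 99.423 = 159.242 → +159.2 mireds, a warming shift.

+159.2 mireds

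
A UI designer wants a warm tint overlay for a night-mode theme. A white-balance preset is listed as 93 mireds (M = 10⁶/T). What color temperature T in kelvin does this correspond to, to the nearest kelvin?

T = 10⁶ / 93 = 10752.69 K → 10753 K.

10753 K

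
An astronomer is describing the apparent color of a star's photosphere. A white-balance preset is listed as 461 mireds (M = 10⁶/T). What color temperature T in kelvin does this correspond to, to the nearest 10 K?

T = 10⁶ / 461 = 2169.20 K → 2170 K.

2170 K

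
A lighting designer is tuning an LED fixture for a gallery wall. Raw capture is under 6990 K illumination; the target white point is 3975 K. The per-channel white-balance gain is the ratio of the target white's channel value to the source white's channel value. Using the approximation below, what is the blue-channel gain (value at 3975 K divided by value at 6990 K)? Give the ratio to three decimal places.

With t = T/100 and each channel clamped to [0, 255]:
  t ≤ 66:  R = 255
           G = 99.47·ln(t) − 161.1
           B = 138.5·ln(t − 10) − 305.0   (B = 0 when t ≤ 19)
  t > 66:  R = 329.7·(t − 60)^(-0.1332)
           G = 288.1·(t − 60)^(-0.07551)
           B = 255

0.647

At 6990 K (t = 69.9):
  B = 255 by definition for t > 66.
At 3975 K (t = 39.75):
  B = 138.5·ln(39.75 − 10) − 305.0 = 138.5·ln 29.75 − 305.0 = 138.5·3.3928 − 305.0 = 164.907.
Gain = 164.907 / 255.000 = 0.6467 → 0.647.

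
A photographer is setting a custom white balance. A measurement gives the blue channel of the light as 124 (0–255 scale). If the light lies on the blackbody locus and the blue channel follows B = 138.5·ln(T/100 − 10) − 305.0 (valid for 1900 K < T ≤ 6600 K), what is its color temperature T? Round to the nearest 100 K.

ln(t − 10) = (124 + 305.0) / 138.5 = 3.0975.
t − 10 = e^3.0975 = 22.142, so t = 32.142.
T = 100·t = 3214 K → 3200 K to the nearest 100 K.

3200 K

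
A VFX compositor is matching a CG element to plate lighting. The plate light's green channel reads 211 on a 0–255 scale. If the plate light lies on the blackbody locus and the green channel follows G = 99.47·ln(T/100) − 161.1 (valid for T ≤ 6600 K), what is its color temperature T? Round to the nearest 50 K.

4200 K

ln t = (211 + 161.1) / 99.47 = 3.7408.
t = e^3.7408 = 42.133.
T = 100·t = 4213 K → 4200 K to the nearest 50 K.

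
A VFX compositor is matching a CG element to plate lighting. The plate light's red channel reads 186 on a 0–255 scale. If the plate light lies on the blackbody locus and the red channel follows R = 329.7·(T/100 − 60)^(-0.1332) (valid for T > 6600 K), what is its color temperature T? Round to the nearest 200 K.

13400 K

(t − 60)^(-0.1332) = 186/329.7 = 0.56415.
t − 60 = 0.56415^(1/-0.1332) = 0.56415^(-7.508) = 73.521, so t = 133.521.
T = 100·t = 13352 K → 13400 K to the nearest 200 K.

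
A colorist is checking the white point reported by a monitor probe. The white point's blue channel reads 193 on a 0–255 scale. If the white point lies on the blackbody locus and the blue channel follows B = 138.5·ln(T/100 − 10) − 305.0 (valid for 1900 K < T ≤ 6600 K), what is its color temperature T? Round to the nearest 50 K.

ln(t − 10) = (193 + 305.0) / 138.5 = 3.5957.
t − 10 = e^3.5957 = 36.440, so t = 46.440.
T = 100·t = 4644 K → 4650 K to the nearest 50 K.

4650 K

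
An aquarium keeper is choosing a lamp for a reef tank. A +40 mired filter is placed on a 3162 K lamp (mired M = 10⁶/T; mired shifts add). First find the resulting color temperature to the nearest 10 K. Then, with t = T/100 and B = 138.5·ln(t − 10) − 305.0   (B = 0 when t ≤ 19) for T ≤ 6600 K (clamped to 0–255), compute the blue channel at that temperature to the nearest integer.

M_in = 10⁶/3162 = 316.26; M_out = 316.26 + (+40) = 356.26.
T_out = 10⁶/356.26 = 2807.0 K → 2810 K; t = 28.1.
B = 138.5·ln(28.1 − 10) − 305.0 = 138.5·ln 18.1 − 305.0 = 138.5·2.8959 − 305.0 = 96.084.
Rounded: 96.

96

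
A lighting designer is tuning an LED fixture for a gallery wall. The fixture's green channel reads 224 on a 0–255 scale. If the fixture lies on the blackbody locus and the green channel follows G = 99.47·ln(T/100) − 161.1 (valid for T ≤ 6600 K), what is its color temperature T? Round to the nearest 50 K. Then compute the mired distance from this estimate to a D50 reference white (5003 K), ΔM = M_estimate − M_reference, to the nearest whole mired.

ln t = (224 + 161.1) / 99.47 = 3.8715.
t = e^3.8715 = 48.015.
T = 100·t = 4802 K → 4800 K to the nearest 50 K.
M_estimate = 10⁶/4800 = 208.33; M_reference = 10⁶/5003 = 199.88.
ΔM = 208.33 − 199.88 = 8.45 → +8 mireds.

+8 mireds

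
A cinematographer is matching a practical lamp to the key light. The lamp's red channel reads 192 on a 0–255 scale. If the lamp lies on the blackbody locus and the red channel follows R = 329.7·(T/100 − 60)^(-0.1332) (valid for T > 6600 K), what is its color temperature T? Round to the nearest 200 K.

11800 K

(t − 60)^(-0.1332) = 192/329.7 = 0.58235.
t − 60 = 0.58235^(1/-0.1332) = 0.58235^(-7.508) = 57.929, so t = 117.929.
T = 100·t = 11793 K → 11800 K to the nearest 200 K.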